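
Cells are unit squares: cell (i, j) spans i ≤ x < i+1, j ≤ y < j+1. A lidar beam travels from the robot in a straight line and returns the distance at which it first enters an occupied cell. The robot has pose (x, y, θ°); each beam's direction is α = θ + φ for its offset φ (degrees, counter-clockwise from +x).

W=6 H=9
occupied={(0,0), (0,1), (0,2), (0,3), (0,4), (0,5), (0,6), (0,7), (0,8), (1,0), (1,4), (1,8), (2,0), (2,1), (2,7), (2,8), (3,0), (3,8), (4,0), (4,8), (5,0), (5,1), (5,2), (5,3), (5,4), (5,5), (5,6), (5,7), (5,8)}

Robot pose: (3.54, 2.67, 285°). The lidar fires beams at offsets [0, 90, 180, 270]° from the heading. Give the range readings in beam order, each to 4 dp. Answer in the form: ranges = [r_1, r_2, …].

beam 1: φ=0°, α=285°
  dir = (cos 285°, sin 285°) = (0.2588, -0.9659); from cell (3,2)
  next x-line at t=1.7773, next y-line at t=0.6936; Δt_x=3.8637, Δt_y=1.0353
    y: enter (3,1) at t=0.6936
    y: enter (3,0) at t=1.7289 ← occupied
  → r_1 = 1.7289
beam 2: φ=90°, α=15°
  dir = (cos 15°, sin 15°) = (0.9659, 0.2588); from cell (3,2)
  next x-line at t=0.4762, next y-line at t=1.2750; Δt_x=1.0353, Δt_y=3.8637
    x: enter (4,2) at t=0.4762
    y: enter (4,3) at t=1.2750
    x: enter (5,3) at t=1.5115 ← occupied
  → r_2 = 1.5115
beam 3: φ=180°, α=105°
  dir = (cos 105°, sin 105°) = (-0.2588, 0.9659); from cell (3,2)
  next x-line at t=2.0864, next y-line at t=0.3416; Δt_x=3.8637, Δt_y=1.0353
    y: enter (3,3) at t=0.3416
    y: enter (3,4) at t=1.3769
    x: enter (2,4) at t=2.0864
    y: enter (2,5) at t=2.4122
    y: enter (2,6) at t=3.4475
    y: enter (2,7) at t=4.4827 ← occupied
  → r_3 = 4.4827
beam 4: φ=270°, α=195°
  dir = (cos 195°, sin 195°) = (-0.9659, -0.2588); from cell (3,2)
  next x-line at t=0.5590, next y-line at t=2.5887; Δt_x=1.0353, Δt_y=3.8637
    x: enter (2,2) at t=0.5590
    x: enter (1,2) at t=1.5943
    y: enter (1,1) at t=2.5887
    x: enter (0,1) at t=2.6296 ← occupied
  → r_4 = 2.6296

ranges = [1.7289, 1.5115, 4.4827, 2.6296]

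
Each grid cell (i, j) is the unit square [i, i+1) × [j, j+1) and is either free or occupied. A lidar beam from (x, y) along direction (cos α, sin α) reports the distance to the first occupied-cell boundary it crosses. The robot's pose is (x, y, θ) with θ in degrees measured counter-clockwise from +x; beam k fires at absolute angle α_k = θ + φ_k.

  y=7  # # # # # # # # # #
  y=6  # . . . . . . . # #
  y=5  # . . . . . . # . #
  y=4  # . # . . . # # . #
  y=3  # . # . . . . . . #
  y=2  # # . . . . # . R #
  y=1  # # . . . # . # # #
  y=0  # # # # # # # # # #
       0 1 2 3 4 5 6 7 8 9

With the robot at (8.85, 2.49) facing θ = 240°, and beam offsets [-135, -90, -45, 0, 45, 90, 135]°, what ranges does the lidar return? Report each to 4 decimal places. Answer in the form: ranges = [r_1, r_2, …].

ranges = [3.2841, 3.0200, 1.8932, 0.5658, 0.5073, 0.1732, 0.1553]

beam 1: φ=-135°, α=105°
  cosα=-0.2588 sinα=0.9659 | (8,2) | tMaxX 3.2841 tMaxY 0.5280 | tΔX 3.8637 tΔY 1.0353
    t=0.5280 [y] (8,3)
    t=1.5633 [y] (8,4)
    t=2.5985 [y] (8,5)
    t=3.2841 [x] (7,5) — stop
  → r_1 = 3.2841
beam 2: φ=-90°, α=150°
  cosα=-0.8660 sinα=0.5000 | (8,2) | tMaxX 0.9815 tMaxY 1.0200 | tΔX 1.1547 tΔY 2.0000
    t=0.9815 [x] (7,2)
    t=1.0200 [y] (7,3)
    t=2.1362 [x] (6,3)
    t=3.0200 [y] (6,4) — stop
  → r_2 = 3.0200
beam 3: φ=-45°, α=195°
  cosα=-0.9659 sinα=-0.2588 | (8,2) | tMaxX 0.8800 tMaxY 1.8932 | tΔX 1.0353 tΔY 3.8637
    t=0.8800 [x] (7,2)
    t=1.8932 [y] (7,1) — stop
  → r_3 = 1.8932
beam 4: φ=0°, α=240°
  cosα=-0.5000 sinα=-0.8660 | (8,2) | tMaxX 1.7000 tMaxY 0.5658 | tΔX 2.0000 tΔY 1.1547
    t=0.5658 [y] (8,1) — stop
  → r_4 = 0.5658
beam 5: φ=45°, α=285°
  cosα=0.2588 sinα=-0.9659 | (8,2) | tMaxX 0.5796 tMaxY 0.5073 | tΔX 3.8637 tΔY 1.0353
    t=0.5073 [y] (8,1) — stop
  → r_5 = 0.5073
beam 6: φ=90°, α=330°
  cosα=0.8660 sinα=-0.5000 | (8,2) | tMaxX 0.1732 tMaxY 0.9800 | tΔX 1.1547 tΔY 2.0000
    t=0.1732 [x] (9,2) — stop
  → r_6 = 0.1732
beam 7: φ=135°, α=15°
  cosα=0.9659 sinα=0.2588 | (8,2) | tMaxX 0.1553 tMaxY 1.9705 | tΔX 1.0353 tΔY 3.8637
    t=0.1553 [x] (9,2) — stop
  → r_7 = 0.1553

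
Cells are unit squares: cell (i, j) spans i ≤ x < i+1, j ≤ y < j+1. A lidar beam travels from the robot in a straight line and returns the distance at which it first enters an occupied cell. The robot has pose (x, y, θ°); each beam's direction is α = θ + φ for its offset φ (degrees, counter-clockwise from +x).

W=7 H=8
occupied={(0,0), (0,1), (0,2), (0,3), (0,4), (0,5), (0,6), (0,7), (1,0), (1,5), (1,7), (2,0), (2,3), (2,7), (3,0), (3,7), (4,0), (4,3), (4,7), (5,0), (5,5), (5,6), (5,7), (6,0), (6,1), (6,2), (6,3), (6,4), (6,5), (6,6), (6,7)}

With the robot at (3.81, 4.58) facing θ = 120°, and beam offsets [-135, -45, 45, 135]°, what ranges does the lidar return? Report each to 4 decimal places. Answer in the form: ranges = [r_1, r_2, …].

beam 1: φ=-135°, α=345°
  cosα=0.9659 sinα=-0.2588 | (3,4) | tMaxX 0.1967 tMaxY 2.2409 | tΔX 1.0353 tΔY 3.8637
    t=0.1967 [x] (4,4)
    t=1.2320 [x] (5,4)
    t=2.2409 [y] (5,3)
    t=2.2673 [x] (6,3) — stop
  → r_1 = 2.2673
beam 2: φ=-45°, α=75°
  cosα=0.2588 sinα=0.9659 | (3,4) | tMaxX 0.7341 tMaxY 0.4348 | tΔX 3.8637 tΔY 1.0353
    t=0.4348 [y] (3,5)
    t=0.7341 [x] (4,5)
    t=1.4701 [y] (4,6)
    t=2.5054 [y] (4,7) — stop
  → r_2 = 2.5054
beam 3: φ=45°, α=165°
  cosα=-0.9659 sinα=0.2588 | (3,4) | tMaxX 0.8386 tMaxY 1.6228 | tΔX 1.0353 tΔY 3.8637
    t=0.8386 [x] (2,4)
    t=1.6228 [y] (2,5)
    t=1.8738 [x] (1,5) — stop
  → r_3 = 1.8738
beam 4: φ=135°, α=255°
  cosα=-0.2588 sinα=-0.9659 | (3,4) | tMaxX 3.1296 tMaxY 0.6005 | tΔX 3.8637 tΔY 1.0353
    t=0.6005 [y] (3,3)
    t=1.6357 [y] (3,2)
    t=2.6710 [y] (3,1)
    t=3.1296 [x] (2,1)
    t=3.7063 [y] (2,0) — stop
  → r_4 = 3.7063

ranges = [2.2673, 2.5054, 1.8738, 3.7063]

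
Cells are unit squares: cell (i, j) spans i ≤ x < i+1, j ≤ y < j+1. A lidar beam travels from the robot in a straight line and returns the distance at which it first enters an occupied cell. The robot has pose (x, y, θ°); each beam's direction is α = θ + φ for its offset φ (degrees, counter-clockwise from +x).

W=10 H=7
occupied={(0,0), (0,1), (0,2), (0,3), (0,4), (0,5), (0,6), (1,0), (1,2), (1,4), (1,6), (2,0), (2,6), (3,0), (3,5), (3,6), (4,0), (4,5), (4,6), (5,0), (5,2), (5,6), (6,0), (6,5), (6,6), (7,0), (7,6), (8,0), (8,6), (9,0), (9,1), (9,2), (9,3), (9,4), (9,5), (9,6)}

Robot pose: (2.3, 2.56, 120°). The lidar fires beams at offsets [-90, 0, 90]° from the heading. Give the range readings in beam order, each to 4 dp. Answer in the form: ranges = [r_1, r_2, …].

ranges = [4.8800, 1.6628, 0.3464]

beam 1: φ=-90°, α=30°
  direction (0.8660, 0.5000); cell (2,2); t to first gridline: x 0.8083, y 0.8800 (then +1.1547 / +2.0000)
    (3,2) via x @ 0.8083
    (3,3) via y @ 0.8800
    (4,3) via x @ 1.9630
    (4,4) via y @ 2.8800
    (5,4) via x @ 3.1177
    (6,4) via x @ 4.2724
    (6,5) via y @ 4.8800  # hit
  → r_1 = 4.8800
beam 2: φ=0°, α=120°
  direction (-0.5000, 0.8660); cell (2,2); t to first gridline: x 0.6000, y 0.5081 (then +2.0000 / +1.1547)
    (2,3) via y @ 0.5081
    (1,3) via x @ 0.6000
    (1,4) via y @ 1.6628  # hit
  → r_2 = 1.6628
beam 3: φ=90°, α=210°
  direction (-0.8660, -0.5000); cell (2,2); t to first gridline: x 0.3464, y 1.1200 (then +1.1547 / +2.0000)
    (1,2) via x @ 0.3464  # hit
  → r_3 = 0.3464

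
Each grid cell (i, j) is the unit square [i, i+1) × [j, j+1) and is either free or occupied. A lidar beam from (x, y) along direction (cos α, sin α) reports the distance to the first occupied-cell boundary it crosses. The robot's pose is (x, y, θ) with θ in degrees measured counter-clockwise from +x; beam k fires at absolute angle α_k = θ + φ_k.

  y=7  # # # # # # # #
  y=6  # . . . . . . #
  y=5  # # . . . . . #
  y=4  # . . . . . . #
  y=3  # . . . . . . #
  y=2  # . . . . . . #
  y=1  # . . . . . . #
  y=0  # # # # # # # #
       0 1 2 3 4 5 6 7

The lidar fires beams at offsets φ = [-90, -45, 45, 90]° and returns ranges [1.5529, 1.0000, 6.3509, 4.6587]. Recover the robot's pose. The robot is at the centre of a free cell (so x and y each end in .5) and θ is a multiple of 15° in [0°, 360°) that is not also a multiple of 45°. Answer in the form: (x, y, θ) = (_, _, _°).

(x, y, θ) = (2.5, 6.5, 255°)

Candidates: 35 free-cell centres × 16 headings = 560 poses. Raycast each; keep the one whose scan matches to 4 dp.
  (3.5, 5.5, 30°): beam 1 = 5.1962 ≠ 1.5529 ✗
  (4.5, 1.5, 195°): beam 1 = 5.6940 ≠ 1.5529 ✗
  (2.5, 2.5, 165°): beam 1 = 4.6587 ≠ 1.5529 ✗
  (2.5, 3.5, 105°): beam 1 = 4.6587 ≠ 1.5529 ✗
  …
  (2.5, 6.5, 255°): r_1=1.5529, r_2=1.0000, r_3=6.3509, r_4=4.6587 — all match ✓
Only this pose fits every beam.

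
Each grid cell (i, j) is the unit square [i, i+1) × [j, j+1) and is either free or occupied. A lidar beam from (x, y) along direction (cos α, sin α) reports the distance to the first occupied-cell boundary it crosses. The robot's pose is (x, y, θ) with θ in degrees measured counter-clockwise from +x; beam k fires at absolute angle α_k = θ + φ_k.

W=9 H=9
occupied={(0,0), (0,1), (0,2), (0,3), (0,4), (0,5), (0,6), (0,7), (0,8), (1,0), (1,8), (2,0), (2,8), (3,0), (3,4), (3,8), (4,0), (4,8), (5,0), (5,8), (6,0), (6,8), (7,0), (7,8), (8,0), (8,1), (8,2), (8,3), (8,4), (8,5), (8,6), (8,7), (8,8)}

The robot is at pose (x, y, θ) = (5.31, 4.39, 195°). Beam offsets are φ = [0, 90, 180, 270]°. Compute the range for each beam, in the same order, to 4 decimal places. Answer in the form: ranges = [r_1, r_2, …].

beam 1: φ=0°, α=195°
  cosα=-0.9659 sinα=-0.2588 | (5,4) | tMaxX 0.3209 tMaxY 1.5068 | tΔX 1.0353 tΔY 3.8637
    t=0.3209 [x] (4,4)
    t=1.3562 [x] (3,4) — stop
  → r_1 = 1.3562
beam 2: φ=90°, α=285°
  cosα=0.2588 sinα=-0.9659 | (5,4) | tMaxX 2.6660 tMaxY 0.4038 | tΔX 3.8637 tΔY 1.0353
    t=0.4038 [y] (5,3)
    t=1.4390 [y] (5,2)
    t=2.4743 [y] (5,1)
    t=2.6660 [x] (6,1)
    t=3.5096 [y] (6,0) — stop
  → r_2 = 3.5096
beam 3: φ=180°, α=15°
  cosα=0.9659 sinα=0.2588 | (5,4) | tMaxX 0.7143 tMaxY 2.3569 | tΔX 1.0353 tΔY 3.8637
    t=0.7143 [x] (6,4)
    t=1.7496 [x] (7,4)
    t=2.3569 [y] (7,5)
    t=2.7849 [x] (8,5) — stop
  → r_3 = 2.7849
beam 4: φ=270°, α=105°
  cosα=-0.2588 sinα=0.9659 | (5,4) | tMaxX 1.1977 tMaxY 0.6315 | tΔX 3.8637 tΔY 1.0353
    t=0.6315 [y] (5,5)
    t=1.1977 [x] (4,5)
    t=1.6668 [y] (4,6)
    t=2.7021 [y] (4,7)
    t=3.7373 [y] (4,8) — stop
  → r_4 = 3.7373

ranges = [1.3562, 3.5096, 2.7849, 3.7373]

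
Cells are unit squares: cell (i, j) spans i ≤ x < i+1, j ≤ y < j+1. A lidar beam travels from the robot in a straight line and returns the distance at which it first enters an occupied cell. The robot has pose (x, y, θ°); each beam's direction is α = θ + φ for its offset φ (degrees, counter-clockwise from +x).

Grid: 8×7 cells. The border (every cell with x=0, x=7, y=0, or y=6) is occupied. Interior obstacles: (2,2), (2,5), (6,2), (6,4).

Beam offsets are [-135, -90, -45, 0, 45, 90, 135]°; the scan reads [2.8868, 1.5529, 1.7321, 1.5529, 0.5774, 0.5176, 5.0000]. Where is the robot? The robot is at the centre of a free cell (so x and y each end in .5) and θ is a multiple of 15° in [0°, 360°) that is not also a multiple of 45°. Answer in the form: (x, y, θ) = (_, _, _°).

(x, y, θ) = (2.5, 3.5, 195°)

Enumerate (i+0.5, j+0.5, θ) over the 26 free cells and 16 admissible headings. For each, cast all 7 beams and compare to the given ranges.
  (4.5, 1.5, 150°): beam 1 = 1.9319 ≠ 2.8868 ✗
  (6.5, 1.5, 195°): beam 1 = 0.5774 ≠ 2.8868 ✗
  (4.5, 3.5, 60°): beam 1 = 2.5882 ≠ 2.8868 ✗
  …
  (2.5, 3.5, 195°): r_1=2.8868, r_2=1.5529, r_3=1.7321, r_4=1.5529, r_5=0.5774, r_6=0.5176, r_7=5.0000 — all match ✓
No second candidate reproduces the full scan.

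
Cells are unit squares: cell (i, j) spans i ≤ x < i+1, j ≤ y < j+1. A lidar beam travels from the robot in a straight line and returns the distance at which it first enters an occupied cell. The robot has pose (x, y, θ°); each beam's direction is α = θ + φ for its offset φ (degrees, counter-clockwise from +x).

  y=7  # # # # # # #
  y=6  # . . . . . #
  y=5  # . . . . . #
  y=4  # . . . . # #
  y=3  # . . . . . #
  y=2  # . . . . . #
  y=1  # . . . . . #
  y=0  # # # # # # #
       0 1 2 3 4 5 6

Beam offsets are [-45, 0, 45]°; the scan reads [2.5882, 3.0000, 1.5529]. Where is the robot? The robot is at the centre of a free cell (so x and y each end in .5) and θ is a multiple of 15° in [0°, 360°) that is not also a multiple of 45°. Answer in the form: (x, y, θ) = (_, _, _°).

(x, y, θ) = (2.5, 5.5, 30°)

Enumerate (i+0.5, j+0.5, θ) over the 29 free cells and 16 admissible headings. For each, cast all 3 beams and compare to the given ranges.
  (5.5, 1.5, 330°): beam 1 = 0.5176 ≠ 2.5882 ✗
  (3.5, 1.5, 165°): beam 1 = 5.0000 ≠ 2.5882 ✗
  (5.5, 5.5, 75°): beam 1 = 0.5774 ≠ 2.5882 ✗
  …
  (2.5, 5.5, 30°): r_1=2.5882, r_2=3.0000, r_3=1.5529 — all match ✓
Unique over the lattice → pose = (2.5, 5.5, 30°).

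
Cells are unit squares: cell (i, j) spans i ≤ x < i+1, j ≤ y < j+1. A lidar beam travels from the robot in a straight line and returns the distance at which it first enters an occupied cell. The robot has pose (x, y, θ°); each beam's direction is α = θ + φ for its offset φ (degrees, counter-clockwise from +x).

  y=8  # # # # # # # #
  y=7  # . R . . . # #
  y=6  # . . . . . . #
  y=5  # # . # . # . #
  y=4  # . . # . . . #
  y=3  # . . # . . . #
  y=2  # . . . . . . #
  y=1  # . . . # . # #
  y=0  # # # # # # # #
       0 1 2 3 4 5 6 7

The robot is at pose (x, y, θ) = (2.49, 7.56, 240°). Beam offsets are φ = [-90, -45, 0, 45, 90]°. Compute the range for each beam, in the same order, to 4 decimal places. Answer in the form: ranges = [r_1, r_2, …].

ranges = [0.8800, 1.5426, 1.8013, 1.9705, 3.1200]

beam 1: φ=-90°, α=150°
  d=(-0.8660,0.5000)  start (2,7)  tX=0.5658 tY=0.8800  stride 1/|dx|=1.1547 1/|dy|=2.0000
    cross x-line → (1,7), t=0.5658
    cross y-line → (1,8), t=0.8800 (wall)
  → r_1 = 0.8800
beam 2: φ=-45°, α=195°
  d=(-0.9659,-0.2588)  start (2,7)  tX=0.5073 tY=2.1637  stride 1/|dx|=1.0353 1/|dy|=3.8637
    cross x-line → (1,7), t=0.5073
    cross x-line → (0,7), t=1.5426 (wall)
  → r_2 = 1.5426
beam 3: φ=0°, α=240°
  d=(-0.5000,-0.8660)  start (2,7)  tX=0.9800 tY=0.6466  stride 1/|dx|=2.0000 1/|dy|=1.1547
    cross y-line → (2,6), t=0.6466
    cross x-line → (1,6), t=0.9800
    cross y-line → (1,5), t=1.8013 (wall)
  → r_3 = 1.8013
beam 4: φ=45°, α=285°
  d=(0.2588,-0.9659)  start (2,7)  tX=1.9705 tY=0.5798  stride 1/|dx|=3.8637 1/|dy|=1.0353
    cross y-line → (2,6), t=0.5798
    cross y-line → (2,5), t=1.6150
    cross x-line → (3,5), t=1.9705 (wall)
  → r_4 = 1.9705
beam 5: φ=90°, α=330°
  d=(0.8660,-0.5000)  start (2,7)  tX=0.5889 tY=1.1200  stride 1/|dx|=1.1547 1/|dy|=2.0000
    cross x-line → (3,7), t=0.5889
    cross y-line → (3,6), t=1.1200
    cross x-line → (4,6), t=1.7436
    cross x-line → (5,6), t=2.8983
    cross y-line → (5,5), t=3.1200 (wall)
  → r_5 = 3.1200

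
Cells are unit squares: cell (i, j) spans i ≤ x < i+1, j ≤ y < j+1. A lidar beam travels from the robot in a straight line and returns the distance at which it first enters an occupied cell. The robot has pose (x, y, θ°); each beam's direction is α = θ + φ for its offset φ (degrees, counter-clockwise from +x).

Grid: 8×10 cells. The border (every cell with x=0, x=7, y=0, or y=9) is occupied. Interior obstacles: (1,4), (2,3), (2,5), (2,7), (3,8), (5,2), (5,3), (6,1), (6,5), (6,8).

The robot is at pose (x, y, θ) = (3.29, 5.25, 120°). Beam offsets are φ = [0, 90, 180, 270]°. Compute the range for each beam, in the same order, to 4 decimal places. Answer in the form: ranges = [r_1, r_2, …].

beam 1: φ=0°, α=120°
  d=(-0.5000,0.8660)  start (3,5)  tX=0.5800 tY=0.8660  stride 1/|dx|=2.0000 1/|dy|=1.1547
    cross x-line → (2,5), t=0.5800 (wall)
  → r_1 = 0.5800
beam 2: φ=90°, α=210°
  d=(-0.8660,-0.5000)  start (3,5)  tX=0.3349 tY=0.5000  stride 1/|dx|=1.1547 1/|dy|=2.0000
    cross x-line → (2,5), t=0.3349 (wall)
  → r_2 = 0.3349
beam 3: φ=180°, α=300°
  d=(0.5000,-0.8660)  start (3,5)  tX=1.4200 tY=0.2887  stride 1/|dx|=2.0000 1/|dy|=1.1547
    cross y-line → (3,4), t=0.2887
    cross x-line → (4,4), t=1.4200
    cross y-line → (4,3), t=1.4434
    cross y-line → (4,2), t=2.5981
    cross x-line → (5,2), t=3.4200 (wall)
  → r_3 = 3.4200
beam 4: φ=270°, α=30°
  d=(0.8660,0.5000)  start (3,5)  tX=0.8198 tY=1.5000  stride 1/|dx|=1.1547 1/|dy|=2.0000
    cross x-line → (4,5), t=0.8198
    cross y-line → (4,6), t=1.5000
    cross x-line → (5,6), t=1.9745
    cross x-line → (6,6), t=3.1292
    cross y-line → (6,7), t=3.5000
    cross x-line → (7,7), t=4.2839 (wall)
  → r_4 = 4.2839

ranges = [0.5800, 0.3349, 3.4200, 4.2839]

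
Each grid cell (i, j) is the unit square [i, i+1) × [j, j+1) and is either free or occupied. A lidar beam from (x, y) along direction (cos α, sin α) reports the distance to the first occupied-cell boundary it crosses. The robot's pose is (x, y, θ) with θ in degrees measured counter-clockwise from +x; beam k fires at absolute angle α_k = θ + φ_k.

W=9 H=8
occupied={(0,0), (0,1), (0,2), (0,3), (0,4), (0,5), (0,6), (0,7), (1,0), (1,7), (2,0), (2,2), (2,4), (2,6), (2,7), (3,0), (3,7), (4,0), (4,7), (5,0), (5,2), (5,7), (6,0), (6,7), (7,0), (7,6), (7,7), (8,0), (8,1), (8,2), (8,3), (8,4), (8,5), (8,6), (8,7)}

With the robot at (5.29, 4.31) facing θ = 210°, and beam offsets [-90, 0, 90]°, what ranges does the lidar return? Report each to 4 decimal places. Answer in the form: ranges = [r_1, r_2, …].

ranges = [3.1061, 2.6443, 3.8221]

beam 1: φ=-90°, α=120°
  d=(-0.5000,0.8660)  start (5,4)  tX=0.5800 tY=0.7967  stride 1/|dx|=2.0000 1/|dy|=1.1547
    cross x-line → (4,4), t=0.5800
    cross y-line → (4,5), t=0.7967
    cross y-line → (4,6), t=1.9514
    cross x-line → (3,6), t=2.5800
    cross y-line → (3,7), t=3.1061 (wall)
  → r_1 = 3.1061
beam 2: φ=0°, α=210°
  d=(-0.8660,-0.5000)  start (5,4)  tX=0.3349 tY=0.6200  stride 1/|dx|=1.1547 1/|dy|=2.0000
    cross x-line → (4,4), t=0.3349
    cross y-line → (4,3), t=0.6200
    cross x-line → (3,3), t=1.4896
    cross y-line → (3,2), t=2.6200
    cross x-line → (2,2), t=2.6443 (wall)
  → r_2 = 2.6443
beam 3: φ=90°, α=300°
  d=(0.5000,-0.8660)  start (5,4)  tX=1.4200 tY=0.3580  stride 1/|dx|=2.0000 1/|dy|=1.1547
    cross y-line → (5,3), t=0.3580
    cross x-line → (6,3), t=1.4200
    cross y-line → (6,2), t=1.5127
    cross y-line → (6,1), t=2.6674
    cross x-line → (7,1), t=3.4200
    cross y-line → (7,0), t=3.8221 (wall)
  → r_3 = 3.8221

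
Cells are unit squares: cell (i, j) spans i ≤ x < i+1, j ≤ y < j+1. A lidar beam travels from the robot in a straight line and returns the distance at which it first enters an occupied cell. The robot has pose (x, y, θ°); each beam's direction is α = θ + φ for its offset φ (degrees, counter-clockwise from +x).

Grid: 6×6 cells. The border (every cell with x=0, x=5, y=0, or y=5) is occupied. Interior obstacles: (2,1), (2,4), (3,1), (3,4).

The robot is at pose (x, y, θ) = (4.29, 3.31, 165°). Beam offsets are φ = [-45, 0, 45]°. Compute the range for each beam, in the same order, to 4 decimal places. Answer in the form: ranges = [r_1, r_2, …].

ranges = [0.7967, 3.4061, 2.6200]

beam 1: φ=-45°, α=120°
  cosα=-0.5000 sinα=0.8660 | (4,3) | tMaxX 0.5800 tMaxY 0.7967 | tΔX 2.0000 tΔY 1.1547
    t=0.5800 [x] (3,3)
    t=0.7967 [y] (3,4) — stop
  → r_1 = 0.7967
beam 2: φ=0°, α=165°
  cosα=-0.9659 sinα=0.2588 | (4,3) | tMaxX 0.3002 tMaxY 2.6660 | tΔX 1.0353 tΔY 3.8637
    t=0.3002 [x] (3,3)
    t=1.3355 [x] (2,3)
    t=2.3708 [x] (1,3)
    t=2.6660 [y] (1,4)
    t=3.4061 [x] (0,4) — stop
  → r_2 = 3.4061
beam 3: φ=45°, α=210°
  cosα=-0.8660 sinα=-0.5000 | (4,3) | tMaxX 0.3349 tMaxY 0.6200 | tΔX 1.1547 tΔY 2.0000
    t=0.3349 [x] (3,3)
    t=0.6200 [y] (3,2)
    t=1.4896 [x] (2,2)
    t=2.6200 [y] (2,1) — stop
  → r_3 = 2.6200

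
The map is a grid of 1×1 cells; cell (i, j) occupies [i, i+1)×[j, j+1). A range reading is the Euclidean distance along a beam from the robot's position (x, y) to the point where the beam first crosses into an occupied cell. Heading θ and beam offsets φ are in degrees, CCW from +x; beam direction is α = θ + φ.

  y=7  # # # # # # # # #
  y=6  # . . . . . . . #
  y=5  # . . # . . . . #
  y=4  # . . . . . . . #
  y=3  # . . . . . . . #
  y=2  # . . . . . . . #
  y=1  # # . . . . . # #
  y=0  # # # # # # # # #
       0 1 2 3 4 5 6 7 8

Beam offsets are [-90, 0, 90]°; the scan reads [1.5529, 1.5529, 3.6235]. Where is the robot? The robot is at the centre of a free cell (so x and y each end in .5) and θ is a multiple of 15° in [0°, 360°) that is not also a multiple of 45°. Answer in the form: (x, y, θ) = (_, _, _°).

(x, y, θ) = (2.5, 5.5, 165°)

Enumerate (i+0.5, j+0.5, θ) over the 39 free cells and 16 admissible headings. For each, cast all 3 beams and compare to the given ranges.
  (7.5, 2.5, 105°): beam 1 = 0.5176 ≠ 1.5529 ✗
  (7.5, 2.5, 285°): beam 1 = 5.6940 ≠ 1.5529 ✗
  (3.5, 2.5, 195°): beam 1 = 4.6587 ≠ 1.5529 ✗
  (2.5, 6.5, 345°): beam 1 = 4.6587 ≠ 1.5529 ✗
  (3.5, 2.5, 15°): beam 2 = 4.6587 ≠ 1.5529 ✗
  …
  (2.5, 5.5, 165°): r_1=1.5529, r_2=1.5529, r_3=3.6235 — all match ✓
Unique over the lattice → pose = (2.5, 5.5, 165°).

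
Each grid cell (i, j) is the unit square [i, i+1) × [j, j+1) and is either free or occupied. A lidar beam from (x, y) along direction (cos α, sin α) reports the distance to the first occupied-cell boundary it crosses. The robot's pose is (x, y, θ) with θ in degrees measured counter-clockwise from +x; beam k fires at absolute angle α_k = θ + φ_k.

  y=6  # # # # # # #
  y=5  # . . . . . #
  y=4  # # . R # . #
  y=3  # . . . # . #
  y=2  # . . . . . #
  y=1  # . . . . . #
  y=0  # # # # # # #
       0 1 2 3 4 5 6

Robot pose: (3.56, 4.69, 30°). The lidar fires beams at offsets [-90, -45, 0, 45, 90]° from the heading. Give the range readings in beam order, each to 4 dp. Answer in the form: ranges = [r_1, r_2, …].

beam 1: φ=-90°, α=300°
  dir = (cos 300°, sin 300°) = (0.5000, -0.8660); from cell (3,4)
  next x-line at t=0.8800, next y-line at t=0.7967; Δt_x=2.0000, Δt_y=1.1547
    y: enter (3,3) at t=0.7967
    x: enter (4,3) at t=0.8800 ← occupied
  → r_1 = 0.8800
beam 2: φ=-45°, α=345°
  dir = (cos 345°, sin 345°) = (0.9659, -0.2588); from cell (3,4)
  next x-line at t=0.4555, next y-line at t=2.6660; Δt_x=1.0353, Δt_y=3.8637
    x: enter (4,4) at t=0.4555 ← occupied
  → r_2 = 0.4555
beam 3: φ=0°, α=30°
  dir = (cos 30°, sin 30°) = (0.8660, 0.5000); from cell (3,4)
  next x-line at t=0.5081, next y-line at t=0.6200; Δt_x=1.1547, Δt_y=2.0000
    x: enter (4,4) at t=0.5081 ← occupied
  → r_3 = 0.5081
beam 4: φ=45°, α=75°
  dir = (cos 75°, sin 75°) = (0.2588, 0.9659); from cell (3,4)
  next x-line at t=1.7000, next y-line at t=0.3209; Δt_x=3.8637, Δt_y=1.0353
    y: enter (3,5) at t=0.3209
    y: enter (3,6) at t=1.3562 ← occupied
  → r_4 = 1.3562
beam 5: φ=90°, α=120°
  dir = (cos 120°, sin 120°) = (-0.5000, 0.8660); from cell (3,4)
  next x-line at t=1.1200, next y-line at t=0.3580; Δt_x=2.0000, Δt_y=1.1547
    y: enter (3,5) at t=0.3580
    x: enter (2,5) at t=1.1200
    y: enter (2,6) at t=1.5127 ← occupied
  → r_5 = 1.5127

ranges = [0.8800, 0.4555, 0.5081, 1.3562, 1.5127]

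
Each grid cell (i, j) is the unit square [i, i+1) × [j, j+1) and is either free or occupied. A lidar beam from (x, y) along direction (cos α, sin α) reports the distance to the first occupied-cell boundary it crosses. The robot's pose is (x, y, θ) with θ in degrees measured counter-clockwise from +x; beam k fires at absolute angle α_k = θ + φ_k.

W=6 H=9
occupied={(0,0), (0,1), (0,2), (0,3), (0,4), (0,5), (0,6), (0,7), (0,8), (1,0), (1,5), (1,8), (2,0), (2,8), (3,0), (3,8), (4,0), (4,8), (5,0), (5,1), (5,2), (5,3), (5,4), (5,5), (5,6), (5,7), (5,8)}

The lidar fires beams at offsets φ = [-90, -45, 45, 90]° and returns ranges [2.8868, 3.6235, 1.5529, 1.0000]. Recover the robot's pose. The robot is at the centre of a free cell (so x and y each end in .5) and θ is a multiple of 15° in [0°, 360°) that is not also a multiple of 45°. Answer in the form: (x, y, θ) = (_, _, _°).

(x, y, θ) = (1.5, 3.5, 30°)

The pose lattice has 27·16 = 432 candidates. Test each by forward raycasting.
  (4.5, 2.5, 195°): beam 1 = 5.6940 ≠ 2.8868 ✗
  (1.5, 6.5, 195°): beam 1 = 1.5529 ≠ 2.8868 ✗
  (4.5, 2.5, 150°): beam 1 = 1.0000 ≠ 2.8868 ✗
  (3.5, 1.5, 285°): beam 1 = 1.9319 ≠ 2.8868 ✗
  (3.5, 2.5, 210°): beam 1 = 3.0000 ≠ 2.8868 ✗
  …
  (1.5, 3.5, 30°): r_1=2.8868, r_2=3.6235, r_3=1.5529, r_4=1.0000 — all match ✓
Unique over the lattice → pose = (1.5, 3.5, 30°).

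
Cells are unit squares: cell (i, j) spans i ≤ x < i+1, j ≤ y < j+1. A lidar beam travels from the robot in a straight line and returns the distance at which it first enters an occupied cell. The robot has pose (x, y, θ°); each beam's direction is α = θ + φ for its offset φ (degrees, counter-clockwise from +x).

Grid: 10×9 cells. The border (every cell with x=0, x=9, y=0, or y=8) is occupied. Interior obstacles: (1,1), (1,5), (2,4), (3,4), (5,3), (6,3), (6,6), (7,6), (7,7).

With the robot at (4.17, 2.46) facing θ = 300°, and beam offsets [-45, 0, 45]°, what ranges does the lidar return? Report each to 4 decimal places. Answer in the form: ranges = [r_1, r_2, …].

ranges = [1.5115, 1.6859, 5.0004]

beam 1: φ=-45°, α=255°
  cosα=-0.2588 sinα=-0.9659 | (4,2) | tMaxX 0.6568 tMaxY 0.4762 | tΔX 3.8637 tΔY 1.0353
    t=0.4762 [y] (4,1)
    t=0.6568 [x] (3,1)
    t=1.5115 [y] (3,0) — stop
  → r_1 = 1.5115
beam 2: φ=0°, α=300°
  cosα=0.5000 sinα=-0.8660 | (4,2) | tMaxX 1.6600 tMaxY 0.5312 | tΔX 2.0000 tΔY 1.1547
    t=0.5312 [y] (4,1)
    t=1.6600 [x] (5,1)
    t=1.6859 [y] (5,0) — stop
  → r_2 = 1.6859
beam 3: φ=45°, α=345°
  cosα=0.9659 sinα=-0.2588 | (4,2) | tMaxX 0.8593 tMaxY 1.7773 | tΔX 1.0353 tΔY 3.8637
    t=0.8593 [x] (5,2)
    t=1.7773 [y] (5,1)
    t=1.8946 [x] (6,1)
    t=2.9298 [x] (7,1)
    t=3.9651 [x] (8,1)
    t=5.0004 [x] (9,1) — stop
  → r_3 = 5.0004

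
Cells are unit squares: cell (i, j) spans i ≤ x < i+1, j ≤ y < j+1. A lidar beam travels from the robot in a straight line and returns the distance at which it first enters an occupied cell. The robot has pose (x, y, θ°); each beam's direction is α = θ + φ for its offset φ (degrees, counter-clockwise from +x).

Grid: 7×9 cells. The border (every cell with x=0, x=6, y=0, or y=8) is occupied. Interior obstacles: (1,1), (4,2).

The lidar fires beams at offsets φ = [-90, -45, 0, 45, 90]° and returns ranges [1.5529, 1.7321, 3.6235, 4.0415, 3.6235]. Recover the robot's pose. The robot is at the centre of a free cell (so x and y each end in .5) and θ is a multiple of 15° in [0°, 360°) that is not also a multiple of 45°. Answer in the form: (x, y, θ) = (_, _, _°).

Enumerate (i+0.5, j+0.5, θ) over the 33 free cells and 16 admissible headings. For each, cast all 5 beams and compare to the given ranges.
  (1.5, 3.5, 255°): beam 1 = 0.5176 ≠ 1.5529 ✗
  (1.5, 2.5, 255°): beam 1 = 0.5176 ≠ 1.5529 ✗
  (4.5, 5.5, 285°): beam 1 = 3.6235 ≠ 1.5529 ✗
  …
  (4.5, 4.5, 75°): r_1=1.5529, r_2=1.7321, r_3=3.6235, r_4=4.0415, r_5=3.6235 — all match ✓
No second candidate reproduces the full scan.

(x, y, θ) = (4.5, 4.5, 75°)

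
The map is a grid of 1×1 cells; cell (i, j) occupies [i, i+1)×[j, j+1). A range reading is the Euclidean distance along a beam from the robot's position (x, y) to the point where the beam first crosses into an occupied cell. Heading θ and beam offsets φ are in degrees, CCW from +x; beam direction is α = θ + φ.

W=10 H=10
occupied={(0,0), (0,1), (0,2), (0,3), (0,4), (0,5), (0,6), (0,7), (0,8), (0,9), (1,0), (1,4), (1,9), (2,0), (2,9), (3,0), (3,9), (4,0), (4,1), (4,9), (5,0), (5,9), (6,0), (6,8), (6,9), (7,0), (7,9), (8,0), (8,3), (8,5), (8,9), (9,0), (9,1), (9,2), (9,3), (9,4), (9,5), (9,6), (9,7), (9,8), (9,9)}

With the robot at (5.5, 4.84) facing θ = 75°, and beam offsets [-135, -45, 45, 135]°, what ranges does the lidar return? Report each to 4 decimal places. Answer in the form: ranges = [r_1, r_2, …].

ranges = [4.4341, 4.0415, 4.8036, 5.1962]

beam 1: φ=-135°, α=300°
  dir = (cos 300°, sin 300°) = (0.5000, -0.8660); from cell (5,4)
  next x-line at t=1.0000, next y-line at t=0.9699; Δt_x=2.0000, Δt_y=1.1547
    y: enter (5,3) at t=0.9699
    x: enter (6,3) at t=1.0000
    y: enter (6,2) at t=2.1246
    x: enter (7,2) at t=3.0000
    y: enter (7,1) at t=3.2793
    y: enter (7,0) at t=4.4341 ← occupied
  → r_1 = 4.4341
beam 2: φ=-45°, α=30°
  dir = (cos 30°, sin 30°) = (0.8660, 0.5000); from cell (5,4)
  next x-line at t=0.5774, next y-line at t=0.3200; Δt_x=1.1547, Δt_y=2.0000
    y: enter (5,5) at t=0.3200
    x: enter (6,5) at t=0.5774
    x: enter (7,5) at t=1.7321
    y: enter (7,6) at t=2.3200
    x: enter (8,6) at t=2.8868
    x: enter (9,6) at t=4.0415 ← occupied
  → r_2 = 4.0415
beam 3: φ=45°, α=120°
  dir = (cos 120°, sin 120°) = (-0.5000, 0.8660); from cell (5,4)
  next x-line at t=1.0000, next y-line at t=0.1848; Δt_x=2.0000, Δt_y=1.1547
    y: enter (5,5) at t=0.1848
    x: enter (4,5) at t=1.0000
    y: enter (4,6) at t=1.3395
    y: enter (4,7) at t=2.4942
    x: enter (3,7) at t=3.0000
    y: enter (3,8) at t=3.6489
    y: enter (3,9) at t=4.8036 ← occupied
  → r_3 = 4.8036
beam 4: φ=135°, α=210°
  dir = (cos 210°, sin 210°) = (-0.8660, -0.5000); from cell (5,4)
  next x-line at t=0.5774, next y-line at t=1.6800; Δt_x=1.1547, Δt_y=2.0000
    x: enter (4,4) at t=0.5774
    y: enter (4,3) at t=1.6800
    x: enter (3,3) at t=1.7321
    x: enter (2,3) at t=2.8868
    y: enter (2,2) at t=3.6800
    x: enter (1,2) at t=4.0415
    x: enter (0,2) at t=5.1962 ← occupied
  → r_4 = 5.1962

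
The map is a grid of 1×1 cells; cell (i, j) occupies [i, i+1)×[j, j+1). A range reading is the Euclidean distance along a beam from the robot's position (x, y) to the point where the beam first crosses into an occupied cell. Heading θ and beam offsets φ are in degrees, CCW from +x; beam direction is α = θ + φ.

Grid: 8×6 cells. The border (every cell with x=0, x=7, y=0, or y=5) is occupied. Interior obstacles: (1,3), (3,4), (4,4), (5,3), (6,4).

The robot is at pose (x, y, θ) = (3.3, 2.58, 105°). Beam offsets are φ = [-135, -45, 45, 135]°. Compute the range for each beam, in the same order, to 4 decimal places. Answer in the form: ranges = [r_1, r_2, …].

beam 1: φ=-135°, α=330°
  dir = (cos 330°, sin 330°) = (0.8660, -0.5000); from cell (3,2)
  next x-line at t=0.8083, next y-line at t=1.1600; Δt_x=1.1547, Δt_y=2.0000
    x: enter (4,2) at t=0.8083
    y: enter (4,1) at t=1.1600
    x: enter (5,1) at t=1.9630
    x: enter (6,1) at t=3.1177
    y: enter (6,0) at t=3.1600 ← occupied
  → r_1 = 3.1600
beam 2: φ=-45°, α=60°
  dir = (cos 60°, sin 60°) = (0.5000, 0.8660); from cell (3,2)
  next x-line at t=1.4000, next y-line at t=0.4850; Δt_x=2.0000, Δt_y=1.1547
    y: enter (3,3) at t=0.4850
    x: enter (4,3) at t=1.4000
    y: enter (4,4) at t=1.6397 ← occupied
  → r_2 = 1.6397
beam 3: φ=45°, α=150°
  dir = (cos 150°, sin 150°) = (-0.8660, 0.5000); from cell (3,2)
  next x-line at t=0.3464, next y-line at t=0.8400; Δt_x=1.1547, Δt_y=2.0000
    x: enter (2,2) at t=0.3464
    y: enter (2,3) at t=0.8400
    x: enter (1,3) at t=1.5011 ← occupied
  → r_3 = 1.5011
beam 4: φ=135°, α=240°
  dir = (cos 240°, sin 240°) = (-0.5000, -0.8660); from cell (3,2)
  next x-line at t=0.6000, next y-line at t=0.6697; Δt_x=2.0000, Δt_y=1.1547
    x: enter (2,2) at t=0.6000
    y: enter (2,1) at t=0.6697
    y: enter (2,0) at t=1.8244 ← occupied
  → r_4 = 1.8244

ranges = [3.1600, 1.6397, 1.5011, 1.8244]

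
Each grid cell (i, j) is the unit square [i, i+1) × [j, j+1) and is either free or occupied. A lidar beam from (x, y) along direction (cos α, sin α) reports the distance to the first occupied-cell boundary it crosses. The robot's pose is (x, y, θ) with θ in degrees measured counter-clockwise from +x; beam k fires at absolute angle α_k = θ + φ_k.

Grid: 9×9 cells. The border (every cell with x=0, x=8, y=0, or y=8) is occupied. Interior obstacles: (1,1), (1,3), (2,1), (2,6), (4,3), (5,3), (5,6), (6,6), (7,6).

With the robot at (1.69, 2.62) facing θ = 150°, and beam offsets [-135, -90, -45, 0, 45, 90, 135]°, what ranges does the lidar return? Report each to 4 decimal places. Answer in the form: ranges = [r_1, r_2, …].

ranges = [2.3915, 0.4388, 0.3934, 0.7600, 0.7143, 0.7159, 0.6419]

beam 1: φ=-135°, α=15°
  dir = (cos 15°, sin 15°) = (0.9659, 0.2588); from cell (1,2)
  next x-line at t=0.3209, next y-line at t=1.4682; Δt_x=1.0353, Δt_y=3.8637
    x: enter (2,2) at t=0.3209
    x: enter (3,2) at t=1.3562
    y: enter (3,3) at t=1.4682
    x: enter (4,3) at t=2.3915 ← occupied
  → r_1 = 2.3915
beam 2: φ=-90°, α=60°
  dir = (cos 60°, sin 60°) = (0.5000, 0.8660); from cell (1,2)
  next x-line at t=0.6200, next y-line at t=0.4388; Δt_x=2.0000, Δt_y=1.1547
    y: enter (1,3) at t=0.4388 ← occupied
  → r_2 = 0.4388
beam 3: φ=-45°, α=105°
  dir = (cos 105°, sin 105°) = (-0.2588, 0.9659); from cell (1,2)
  next x-line at t=2.6660, next y-line at t=0.3934; Δt_x=3.8637, Δt_y=1.0353
    y: enter (1,3) at t=0.3934 ← occupied
  → r_3 = 0.3934
beam 4: φ=0°, α=150°
  dir = (cos 150°, sin 150°) = (-0.8660, 0.5000); from cell (1,2)
  next x-line at t=0.7967, next y-line at t=0.7600; Δt_x=1.1547, Δt_y=2.0000
    y: enter (1,3) at t=0.7600 ← occupied
  → r_4 = 0.7600
beam 5: φ=45°, α=195°
  dir = (cos 195°, sin 195°) = (-0.9659, -0.2588); from cell (1,2)
  next x-line at t=0.7143, next y-line at t=2.3955; Δt_x=1.0353, Δt_y=3.8637
    x: enter (0,2) at t=0.7143 ← occupied
  → r_5 = 0.7143
beam 6: φ=90°, α=240°
  dir = (cos 240°, sin 240°) = (-0.5000, -0.8660); from cell (1,2)
  next x-line at t=1.3800, next y-line at t=0.7159; Δt_x=2.0000, Δt_y=1.1547
    y: enter (1,1) at t=0.7159 ← occupied
  → r_6 = 0.7159
beam 7: φ=135°, α=285°
  dir = (cos 285°, sin 285°) = (0.2588, -0.9659); from cell (1,2)
  next x-line at t=1.1977, next y-line at t=0.6419; Δt_x=3.8637, Δt_y=1.0353
    y: enter (1,1) at t=0.6419 ← occupied
  → r_7 = 0.6419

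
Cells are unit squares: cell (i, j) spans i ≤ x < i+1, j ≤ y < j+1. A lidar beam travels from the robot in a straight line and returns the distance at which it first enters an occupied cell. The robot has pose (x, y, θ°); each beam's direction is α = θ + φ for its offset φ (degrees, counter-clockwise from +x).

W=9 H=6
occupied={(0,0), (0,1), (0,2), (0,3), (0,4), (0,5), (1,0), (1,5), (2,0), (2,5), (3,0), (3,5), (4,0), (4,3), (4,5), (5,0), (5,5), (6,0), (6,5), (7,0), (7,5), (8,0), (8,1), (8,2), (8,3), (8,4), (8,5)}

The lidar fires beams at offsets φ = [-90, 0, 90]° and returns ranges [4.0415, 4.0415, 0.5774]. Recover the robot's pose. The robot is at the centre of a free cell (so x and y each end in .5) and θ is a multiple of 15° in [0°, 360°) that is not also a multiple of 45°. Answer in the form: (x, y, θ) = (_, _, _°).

The pose lattice has 27·16 = 432 candidates. Test each by forward raycasting.
  (3.5, 2.5, 300°): beam 1 = 2.8868 ≠ 4.0415 ✗
  (5.5, 3.5, 75°): beam 1 = 2.5882 ≠ 4.0415 ✗
  (7.5, 1.5, 105°): beam 1 = 0.5176 ≠ 4.0415 ✗
  (4.5, 4.5, 330°): beam 1 = 0.5774 ≠ 4.0415 ✗
  …
  (4.5, 1.5, 150°): r_1=4.0415, r_2=4.0415, r_3=0.5774 — all match ✓
No second candidate reproduces the full scan.

(x, y, θ) = (4.5, 1.5, 150°)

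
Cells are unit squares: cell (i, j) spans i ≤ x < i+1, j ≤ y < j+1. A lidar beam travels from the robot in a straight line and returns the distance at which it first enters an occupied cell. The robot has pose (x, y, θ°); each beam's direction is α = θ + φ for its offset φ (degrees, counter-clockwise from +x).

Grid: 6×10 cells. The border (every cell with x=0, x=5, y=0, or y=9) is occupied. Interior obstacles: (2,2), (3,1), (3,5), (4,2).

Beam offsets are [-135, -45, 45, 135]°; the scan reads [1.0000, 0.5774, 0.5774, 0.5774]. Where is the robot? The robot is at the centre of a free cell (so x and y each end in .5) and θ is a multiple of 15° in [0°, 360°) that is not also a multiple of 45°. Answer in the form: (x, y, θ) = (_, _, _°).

(x, y, θ) = (2.5, 1.5, 345°)

Enumerate (i+0.5, j+0.5, θ) over the 28 free cells and 16 admissible headings. For each, cast all 4 beams and compare to the given ranges.
  (4.5, 5.5, 300°): beam 1 = 0.5176 ≠ 1.0000 ✗
  (4.5, 1.5, 285°): beam 1 = 0.5774 ≠ 1.0000 ✗
  (3.5, 3.5, 330°): beam 1 = 2.5882 ≠ 1.0000 ✗
  (3.5, 4.5, 300°): beam 1 = 2.5882 ≠ 1.0000 ✗
  …
  (2.5, 1.5, 345°): r_1=1.0000, r_2=0.5774, r_3=0.5774, r_4=0.5774 — all match ✓
Unique over the lattice → pose = (2.5, 1.5, 345°).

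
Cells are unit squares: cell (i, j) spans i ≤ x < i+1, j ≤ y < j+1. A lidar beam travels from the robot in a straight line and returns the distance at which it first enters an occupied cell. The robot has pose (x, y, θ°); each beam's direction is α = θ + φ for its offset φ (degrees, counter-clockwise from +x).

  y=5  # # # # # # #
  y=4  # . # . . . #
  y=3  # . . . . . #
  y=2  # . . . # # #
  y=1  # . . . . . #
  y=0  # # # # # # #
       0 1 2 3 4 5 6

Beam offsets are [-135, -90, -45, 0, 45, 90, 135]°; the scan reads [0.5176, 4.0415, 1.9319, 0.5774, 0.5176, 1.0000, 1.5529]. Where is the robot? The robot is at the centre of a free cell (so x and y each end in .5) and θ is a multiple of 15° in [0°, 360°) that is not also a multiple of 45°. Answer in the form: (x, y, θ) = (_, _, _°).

The pose lattice has 17·16 = 272 candidates. Test each by forward raycasting.
  (3.5, 4.5, 60°): beam 1 = 1.9319 ≠ 0.5176 ✗
  (2.5, 1.5, 60°): beam 2 = 1.0000 ≠ 4.0415 ✗
  (1.5, 1.5, 195°): beam 1 = 2.8868 ≠ 0.5176 ✗
  …
  (4.5, 1.5, 240°): r_1=0.5176, r_2=4.0415, r_3=1.9319, r_4=0.5774, r_5=0.5176, r_6=1.0000, r_7=1.5529 — all match ✓
Unique over the lattice → pose = (4.5, 1.5, 240°).

(x, y, θ) = (4.5, 1.5, 240°)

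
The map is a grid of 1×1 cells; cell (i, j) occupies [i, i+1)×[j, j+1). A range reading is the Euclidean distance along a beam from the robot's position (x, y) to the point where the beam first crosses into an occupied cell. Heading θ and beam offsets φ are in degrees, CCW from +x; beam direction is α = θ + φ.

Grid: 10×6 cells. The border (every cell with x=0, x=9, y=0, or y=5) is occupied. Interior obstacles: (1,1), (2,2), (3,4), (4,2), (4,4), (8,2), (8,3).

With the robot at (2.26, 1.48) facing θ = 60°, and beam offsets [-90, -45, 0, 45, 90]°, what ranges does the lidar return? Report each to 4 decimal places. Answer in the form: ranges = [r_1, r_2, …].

ranges = [0.9600, 2.0091, 0.6004, 0.5383, 0.3002]

beam 1: φ=-90°, α=330°
  dir = (cos 330°, sin 330°) = (0.8660, -0.5000); from cell (2,1)
  next x-line at t=0.8545, next y-line at t=0.9600; Δt_x=1.1547, Δt_y=2.0000
    x: enter (3,1) at t=0.8545
    y: enter (3,0) at t=0.9600 ← occupied
  → r_1 = 0.9600
beam 2: φ=-45°, α=15°
  dir = (cos 15°, sin 15°) = (0.9659, 0.2588); from cell (2,1)
  next x-line at t=0.7661, next y-line at t=2.0091; Δt_x=1.0353, Δt_y=3.8637
    x: enter (3,1) at t=0.7661
    x: enter (4,1) at t=1.8014
    y: enter (4,2) at t=2.0091 ← occupied
  → r_2 = 2.0091
beam 3: φ=0°, α=60°
  dir = (cos 60°, sin 60°) = (0.5000, 0.8660); from cell (2,1)
  next x-line at t=1.4800, next y-line at t=0.6004; Δt_x=2.0000, Δt_y=1.1547
    y: enter (2,2) at t=0.6004 ← occupied
  → r_3 = 0.6004
beam 4: φ=45°, α=105°
  dir = (cos 105°, sin 105°) = (-0.2588, 0.9659); from cell (2,1)
  next x-line at t=1.0046, next y-line at t=0.5383; Δt_x=3.8637, Δt_y=1.0353
    y: enter (2,2) at t=0.5383 ← occupied
  → r_4 = 0.5383
beam 5: φ=90°, α=150°
  dir = (cos 150°, sin 150°) = (-0.8660, 0.5000); from cell (2,1)
  next x-line at t=0.3002, next y-line at t=1.0400; Δt_x=1.1547, Δt_y=2.0000
    x: enter (1,1) at t=0.3002 ← occupied
  → r_5 = 0.3002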